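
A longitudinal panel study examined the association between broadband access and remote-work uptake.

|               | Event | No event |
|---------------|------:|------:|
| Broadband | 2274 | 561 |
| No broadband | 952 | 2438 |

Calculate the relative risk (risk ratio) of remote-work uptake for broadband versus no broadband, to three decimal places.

Cells: a = 2274, b = 561, c = 952, d = 2438.
Risk in exposed = 2274/2835 = 0.80212; risk in unexposed = 952/3390 = 0.28083.
RR = 0.80212 / 0.28083 = 2.85628
The risk among the exposed is 2.86 times that among the unexposed.

2.856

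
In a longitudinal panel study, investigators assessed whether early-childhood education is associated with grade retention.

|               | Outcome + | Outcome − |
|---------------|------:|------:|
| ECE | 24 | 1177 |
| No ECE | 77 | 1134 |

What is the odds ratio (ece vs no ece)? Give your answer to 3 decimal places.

0.300

Cells: a = 24, b = 1177, c = 77, d = 1134.
OR = (a·d)/(b·c) = (24 × 1134) / (1177 × 77) = 27216 / 90629 = 0.30030
Exposure is associated with lower odds of grade retention (OR = 0.30 < 1).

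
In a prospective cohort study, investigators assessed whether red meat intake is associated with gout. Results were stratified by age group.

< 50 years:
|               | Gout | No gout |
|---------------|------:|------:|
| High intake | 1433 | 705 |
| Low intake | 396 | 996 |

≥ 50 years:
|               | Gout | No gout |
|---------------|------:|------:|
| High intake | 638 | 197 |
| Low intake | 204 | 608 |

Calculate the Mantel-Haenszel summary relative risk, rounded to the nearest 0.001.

RR_MH = Σ(aᵢ·n₀ᵢ/nᵢ) / Σ(cᵢ·n₁ᵢ/nᵢ), with n₁ᵢ = aᵢ+bᵢ (exposed), n₀ᵢ = cᵢ+dᵢ (unexposed), nᵢ = n₁ᵢ+n₀ᵢ.
Stratum 1 (< 50 years): n₁ = 2138, n₀ = 1392, n = 3530; a·n₀/n = 1433·1392/3530 = 565.0810; c·n₁/n = 396·2138/3530 = 239.8436
Stratum 2 (≥ 50 years): n₁ = 835, n₀ = 812, n = 1647; a·n₀/n = 638·812/1647 = 314.5452; c·n₁/n = 204·835/1647 = 103.4244
RR_MH = (565.0810 + 314.5452) / (239.8436 + 103.4244) = 879.6263 / 343.2680 = 2.56251

2.563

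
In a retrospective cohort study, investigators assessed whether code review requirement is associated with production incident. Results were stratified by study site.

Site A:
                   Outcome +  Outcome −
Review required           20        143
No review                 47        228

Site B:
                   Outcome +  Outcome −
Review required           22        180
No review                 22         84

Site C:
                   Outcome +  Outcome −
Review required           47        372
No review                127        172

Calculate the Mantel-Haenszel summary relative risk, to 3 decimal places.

0.374

RR_MH = Σ(aᵢ·n₀ᵢ/nᵢ) / Σ(cᵢ·n₁ᵢ/nᵢ), with n₁ᵢ = aᵢ+bᵢ (exposed), n₀ᵢ = cᵢ+dᵢ (unexposed), nᵢ = n₁ᵢ+n₀ᵢ.
Stratum 1 (Site A): n₁ = 163, n₀ = 275, n = 438; a·n₀/n = 20·275/438 = 12.5571; c·n₁/n = 47·163/438 = 17.4909
Stratum 2 (Site B): n₁ = 202, n₀ = 106, n = 308; a·n₀/n = 22·106/308 = 7.5714; c·n₁/n = 22·202/308 = 14.4286
Stratum 3 (Site C): n₁ = 419, n₀ = 299, n = 718; a·n₀/n = 47·299/718 = 19.5724; c·n₁/n = 127·419/718 = 74.1128
RR_MH = (12.5571 + 7.5714 + 19.5724) / (17.4909 + 14.4286 + 74.1128) = 39.7009 / 106.0323 = 0.37442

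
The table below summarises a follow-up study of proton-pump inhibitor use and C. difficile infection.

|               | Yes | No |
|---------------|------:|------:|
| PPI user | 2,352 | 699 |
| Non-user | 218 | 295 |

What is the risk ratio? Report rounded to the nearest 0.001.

1.814

Cells: a = 2352, b = 699, c = 218, d = 295.
Risk in exposed = 2352/3051 = 0.77089; risk in unexposed = 218/513 = 0.42495.
RR = 0.77089 / 0.42495 = 1.81408
The risk among the exposed is 1.81 times that among the unexposed.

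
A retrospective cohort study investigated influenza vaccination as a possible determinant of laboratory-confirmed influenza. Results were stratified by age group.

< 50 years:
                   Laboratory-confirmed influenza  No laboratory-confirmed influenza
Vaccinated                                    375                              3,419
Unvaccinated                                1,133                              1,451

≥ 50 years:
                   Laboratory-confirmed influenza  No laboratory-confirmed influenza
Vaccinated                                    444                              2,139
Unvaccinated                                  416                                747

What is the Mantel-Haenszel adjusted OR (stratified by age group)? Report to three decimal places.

OR_MH = Σ(aᵢdᵢ/nᵢ) / Σ(bᵢcᵢ/nᵢ), where nᵢ is the stratum total.
Stratum 1 (< 50 years): n = 6378; a·d/n = 375·1451/6378 = 85.3128; b·c/n = 3419·1133/6378 = 607.3576
Stratum 2 (≥ 50 years): n = 3746; a·d/n = 444·747/3746 = 88.5392; b·c/n = 2139·416/3746 = 237.5398
OR_MH = (85.3128 + 88.5392) / (607.3576 + 237.5398) = 173.8520 / 844.8974 = 0.20577

0.206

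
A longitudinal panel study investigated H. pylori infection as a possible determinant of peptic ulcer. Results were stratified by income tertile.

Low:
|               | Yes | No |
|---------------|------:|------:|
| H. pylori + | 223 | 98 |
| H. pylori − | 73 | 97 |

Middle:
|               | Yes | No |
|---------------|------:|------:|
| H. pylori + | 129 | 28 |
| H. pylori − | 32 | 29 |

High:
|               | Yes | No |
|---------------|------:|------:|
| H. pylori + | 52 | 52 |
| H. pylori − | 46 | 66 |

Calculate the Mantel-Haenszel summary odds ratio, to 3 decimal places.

2.591

OR_MH = Σ(aᵢdᵢ/nᵢ) / Σ(bᵢcᵢ/nᵢ), where nᵢ is the stratum total.
Stratum 1 (Low): n = 491; a·d/n = 223·97/491 = 44.0550; b·c/n = 98·73/491 = 14.5703
Stratum 2 (Middle): n = 218; a·d/n = 129·29/218 = 17.1606; b·c/n = 28·32/218 = 4.1101
Stratum 3 (High): n = 216; a·d/n = 52·66/216 = 15.8889; b·c/n = 52·46/216 = 11.0741
OR_MH = (44.0550 + 17.1606 + 15.8889) / (14.5703 + 4.1101 + 11.0741) = 77.1044 / 29.7544 = 2.59136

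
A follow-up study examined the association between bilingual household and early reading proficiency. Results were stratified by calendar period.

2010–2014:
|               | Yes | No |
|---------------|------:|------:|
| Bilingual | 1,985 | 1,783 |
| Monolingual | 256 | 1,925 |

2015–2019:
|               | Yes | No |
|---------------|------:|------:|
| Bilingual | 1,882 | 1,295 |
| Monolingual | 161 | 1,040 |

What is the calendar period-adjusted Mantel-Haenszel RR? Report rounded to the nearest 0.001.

4.459

RR_MH = Σ(aᵢ·n₀ᵢ/nᵢ) / Σ(cᵢ·n₁ᵢ/nᵢ), with n₁ᵢ = aᵢ+bᵢ (exposed), n₀ᵢ = cᵢ+dᵢ (unexposed), nᵢ = n₁ᵢ+n₀ᵢ.
Stratum 1 (2010–2014): n₁ = 3768, n₀ = 2181, n = 5949; a·n₀/n = 1985·2181/5949 = 727.7332; c·n₁/n = 256·3768/5949 = 162.1462
Stratum 2 (2015–2019): n₁ = 3177, n₀ = 1201, n = 4378; a·n₀/n = 1882·1201/4378 = 516.2819; c·n₁/n = 161·3177/4378 = 116.8335
RR_MH = (727.7332 + 516.2819) / (162.1462 + 116.8335) = 1244.0151 / 278.9797 = 4.45916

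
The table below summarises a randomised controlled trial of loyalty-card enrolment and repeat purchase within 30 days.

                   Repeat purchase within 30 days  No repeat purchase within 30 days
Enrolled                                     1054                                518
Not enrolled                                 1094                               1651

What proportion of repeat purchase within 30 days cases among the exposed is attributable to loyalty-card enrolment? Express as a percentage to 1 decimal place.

Cells: a = 1054, b = 518, c = 1094, d = 1651.
Risk in exposed = 1054/1572 = 0.67048; risk in unexposed = 1094/2745 = 0.39854.
RR = 0.67048/0.39854 = 1.68234
AR% = (RR − 1)/RR × 100 = (1.68234 − 1)/1.68234 × 100 = 40.5589%

40.6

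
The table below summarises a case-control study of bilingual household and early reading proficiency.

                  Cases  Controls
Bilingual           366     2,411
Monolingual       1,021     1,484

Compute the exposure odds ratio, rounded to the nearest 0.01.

0.22

Cells: a = 366, b = 2411, c = 1021, d = 1484.
OR = (a·d)/(b·c) = (366 × 1484) / (2411 × 1021) = 543144 / 2461631 = 0.22064
Exposure is associated with lower odds of early reading proficiency (OR = 0.22 < 1).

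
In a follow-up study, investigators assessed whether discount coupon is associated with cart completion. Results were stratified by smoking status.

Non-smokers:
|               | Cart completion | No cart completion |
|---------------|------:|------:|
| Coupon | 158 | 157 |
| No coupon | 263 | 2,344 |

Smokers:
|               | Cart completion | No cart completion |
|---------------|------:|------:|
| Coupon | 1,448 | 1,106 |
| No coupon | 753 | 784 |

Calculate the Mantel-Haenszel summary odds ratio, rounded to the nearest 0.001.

1.857

OR_MH = Σ(aᵢdᵢ/nᵢ) / Σ(bᵢcᵢ/nᵢ), where nᵢ is the stratum total.
Stratum 1 (Non-smokers): n = 2922; a·d/n = 158·2344/2922 = 126.7461; b·c/n = 157·263/2922 = 14.1311
Stratum 2 (Smokers): n = 4091; a·d/n = 1448·784/4091 = 277.4950; b·c/n = 1106·753/4091 = 203.5732
OR_MH = (126.7461 + 277.4950) / (14.1311 + 203.5732) = 404.2411 / 217.7043 = 1.85684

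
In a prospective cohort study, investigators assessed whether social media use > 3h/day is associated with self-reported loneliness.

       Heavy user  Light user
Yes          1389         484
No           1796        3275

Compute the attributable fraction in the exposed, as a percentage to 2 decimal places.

70.48

Reading the table with exposure as columns: a = 1389 (Heavy user, case), b = 1796 (Heavy user, non-case), c = 484 (Light user, case), d = 3275.
Risk in exposed = 1389/3185 = 0.43611; risk in unexposed = 484/3759 = 0.12876.
RR = 0.43611/0.12876 = 3.38704
AR% = (RR − 1)/RR × 100 = (3.38704 − 1)/3.38704 × 100 = 70.4757%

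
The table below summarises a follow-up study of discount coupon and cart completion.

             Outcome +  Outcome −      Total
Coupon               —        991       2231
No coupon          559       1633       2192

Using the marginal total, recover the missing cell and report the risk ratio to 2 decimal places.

The missing cell is in the exposed row: 2231 − 991 = 1240.
So a = 1240, b = 991, c = 559, d = 1633.
RR = [a/(a+b)] / [c/(c+d)] = (1240/2231) / (559/2192) = 0.55580/0.25502 = 2.17947

2.18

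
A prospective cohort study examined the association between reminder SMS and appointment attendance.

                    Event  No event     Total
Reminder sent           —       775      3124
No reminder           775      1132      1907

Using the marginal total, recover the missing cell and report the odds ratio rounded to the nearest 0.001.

The missing cell is in the exposed row: 3124 − 775 = 2349.
So a = 2349, b = 775, c = 775, d = 1132.
OR = (a·d)/(b·c) = (2349 × 1132) / (775 × 775) = 2659068 / 600625 = 4.42717

4.427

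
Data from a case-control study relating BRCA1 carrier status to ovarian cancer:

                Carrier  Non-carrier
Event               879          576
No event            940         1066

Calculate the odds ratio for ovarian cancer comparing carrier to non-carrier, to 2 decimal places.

Reading the table with exposure as columns: a = 879 (Carrier, case), b = 940 (Carrier, non-case), c = 576 (Non-carrier, case), d = 1066.
OR = (a·d)/(b·c) = (879 × 1066) / (940 × 576) = 937014 / 541440 = 1.73060
The odds of ovarian cancer are about 1.73 times as high in the carrier group.

1.73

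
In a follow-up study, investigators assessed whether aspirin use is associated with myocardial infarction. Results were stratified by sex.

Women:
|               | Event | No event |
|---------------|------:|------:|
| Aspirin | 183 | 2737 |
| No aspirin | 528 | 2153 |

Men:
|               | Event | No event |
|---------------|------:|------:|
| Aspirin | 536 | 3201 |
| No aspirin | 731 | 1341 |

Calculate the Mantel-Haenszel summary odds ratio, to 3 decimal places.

OR_MH = Σ(aᵢdᵢ/nᵢ) / Σ(bᵢcᵢ/nᵢ), where nᵢ is the stratum total.
Stratum 1 (Women): n = 5601; a·d/n = 183·2153/5601 = 70.3444; b·c/n = 2737·528/5601 = 258.0139
Stratum 2 (Men): n = 5809; a·d/n = 536·1341/5809 = 123.7349; b·c/n = 3201·731/5809 = 402.8113
OR_MH = (70.3444 + 123.7349) / (258.0139 + 402.8113) = 194.0793 / 660.8253 = 0.29369

0.294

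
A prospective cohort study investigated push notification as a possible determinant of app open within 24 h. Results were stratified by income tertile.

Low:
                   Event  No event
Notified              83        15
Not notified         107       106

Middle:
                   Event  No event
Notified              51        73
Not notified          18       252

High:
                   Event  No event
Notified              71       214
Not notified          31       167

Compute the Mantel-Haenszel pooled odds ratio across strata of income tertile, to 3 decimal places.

3.844

OR_MH = Σ(aᵢdᵢ/nᵢ) / Σ(bᵢcᵢ/nᵢ), where nᵢ is the stratum total.
Stratum 1 (Low): n = 311; a·d/n = 83·106/311 = 28.2894; b·c/n = 15·107/311 = 5.1608
Stratum 2 (Middle): n = 394; a·d/n = 51·252/394 = 32.6193; b·c/n = 73·18/394 = 3.3350
Stratum 3 (High): n = 483; a·d/n = 71·167/483 = 24.5487; b·c/n = 214·31/483 = 13.7350
OR_MH = (28.2894 + 32.6193 + 24.5487) / (5.1608 + 3.3350 + 13.7350) = 85.4573 / 22.2308 = 3.84410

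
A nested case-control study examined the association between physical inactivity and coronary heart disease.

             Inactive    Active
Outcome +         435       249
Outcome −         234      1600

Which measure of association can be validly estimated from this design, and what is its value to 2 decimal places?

11.95

Reading the table with exposure as columns: a = 435 (Inactive, case), b = 234 (Inactive, non-case), c = 249 (Active, case), d = 1600.
This is a nested case-control study: participants were sampled on outcome status, so risks in the source population cannot be estimated directly — relative risk is not valid here. The odds ratio is the appropriate measure.
OR = (a·d)/(b·c) = (435 × 1600) / (234 × 249) = 696000 / 58266 = 11.94522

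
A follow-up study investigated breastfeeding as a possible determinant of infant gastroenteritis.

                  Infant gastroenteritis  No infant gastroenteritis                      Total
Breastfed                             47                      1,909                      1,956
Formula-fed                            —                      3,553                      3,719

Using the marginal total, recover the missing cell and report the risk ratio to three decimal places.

0.538

The missing cell is in the unexposed row: 3719 − 3553 = 166.
So a = 47, b = 1909, c = 166, d = 3553.
RR = [a/(a+b)] / [c/(c+d)] = (47/1956) / (166/3719) = 0.02403/0.04464 = 0.53833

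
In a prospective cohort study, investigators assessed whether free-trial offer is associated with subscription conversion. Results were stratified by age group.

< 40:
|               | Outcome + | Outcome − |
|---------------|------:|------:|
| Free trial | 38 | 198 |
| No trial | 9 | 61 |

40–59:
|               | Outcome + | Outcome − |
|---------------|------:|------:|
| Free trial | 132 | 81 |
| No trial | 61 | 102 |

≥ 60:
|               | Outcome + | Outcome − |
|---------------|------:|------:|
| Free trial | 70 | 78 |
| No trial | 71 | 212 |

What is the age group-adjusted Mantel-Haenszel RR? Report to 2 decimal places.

1.70

RR_MH = Σ(aᵢ·n₀ᵢ/nᵢ) / Σ(cᵢ·n₁ᵢ/nᵢ), with n₁ᵢ = aᵢ+bᵢ (exposed), n₀ᵢ = cᵢ+dᵢ (unexposed), nᵢ = n₁ᵢ+n₀ᵢ.
Stratum 1 (< 40): n₁ = 236, n₀ = 70, n = 306; a·n₀/n = 38·70/306 = 8.6928; c·n₁/n = 9·236/306 = 6.9412
Stratum 2 (40–59): n₁ = 213, n₀ = 163, n = 376; a·n₀/n = 132·163/376 = 57.2234; c·n₁/n = 61·213/376 = 34.5559
Stratum 3 (≥ 60): n₁ = 148, n₀ = 283, n = 431; a·n₀/n = 70·283/431 = 45.9629; c·n₁/n = 71·148/431 = 24.3805
RR_MH = (8.6928 + 57.2234 + 45.9629) / (6.9412 + 34.5559 + 24.3805) = 111.8791 / 65.8775 = 1.69829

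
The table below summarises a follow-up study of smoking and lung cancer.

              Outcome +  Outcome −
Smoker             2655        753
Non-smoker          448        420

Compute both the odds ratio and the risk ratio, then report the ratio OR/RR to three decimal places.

Cells: a = 2655, b = 753, c = 448, d = 420.
OR = (2655·420)/(753·448) = 1115100/337344 = 3.30553
Risk in exposed = 2655/3408 = 0.77905; risk in unexposed = 448/868 = 0.51613; RR = 1.50941
OR/RR = 3.30553 / 1.50941 = 2.18995
The outcome is not rare, so the OR lies further from 1 than the RR.

2.190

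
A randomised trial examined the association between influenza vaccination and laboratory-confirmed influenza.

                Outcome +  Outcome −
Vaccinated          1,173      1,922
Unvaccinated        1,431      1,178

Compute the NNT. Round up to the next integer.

Risk in treated group = 1173/3095 = 0.37900; risk in control = 1431/2609 = 0.54849.
Absolute risk reduction = 0.54849 − 0.37900 = 0.16949
NNT = 1 / ARR = 1 / 0.16949 = 5.900 → round up → 6

6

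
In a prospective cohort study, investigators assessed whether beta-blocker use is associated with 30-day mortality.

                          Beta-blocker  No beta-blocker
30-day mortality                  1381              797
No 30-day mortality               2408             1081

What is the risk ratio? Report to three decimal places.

Reading the table with exposure as columns: a = 1381 (Beta-blocker, case), b = 2408 (Beta-blocker, non-case), c = 797 (No beta-blocker, case), d = 1081.
Risk in exposed = 1381/3789 = 0.36448; risk in unexposed = 797/1878 = 0.42439.
RR = 0.36448 / 0.42439 = 0.85883
The risk is 14% lower among the exposed than among the unexposed.

0.859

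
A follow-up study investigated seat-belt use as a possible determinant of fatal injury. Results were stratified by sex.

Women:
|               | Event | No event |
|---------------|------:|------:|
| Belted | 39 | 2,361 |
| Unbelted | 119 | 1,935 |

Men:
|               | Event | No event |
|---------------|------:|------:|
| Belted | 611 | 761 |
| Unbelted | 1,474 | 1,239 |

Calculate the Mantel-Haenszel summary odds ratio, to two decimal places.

OR_MH = Σ(aᵢdᵢ/nᵢ) / Σ(bᵢcᵢ/nᵢ), where nᵢ is the stratum total.
Stratum 1 (Women): n = 4454; a·d/n = 39·1935/4454 = 16.9432; b·c/n = 2361·119/4454 = 63.0802
Stratum 2 (Men): n = 4085; a·d/n = 611·1239/4085 = 185.3192; b·c/n = 761·1474/4085 = 274.5934
OR_MH = (16.9432 + 185.3192) / (63.0802 + 274.5934) = 202.2624 / 337.6735 = 0.59899

0.60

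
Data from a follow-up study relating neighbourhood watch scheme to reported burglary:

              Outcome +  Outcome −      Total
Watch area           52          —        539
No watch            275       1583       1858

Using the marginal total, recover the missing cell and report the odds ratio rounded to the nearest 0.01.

0.61

The missing cell is in the exposed row: 539 − 52 = 487.
So a = 52, b = 487, c = 275, d = 1583.
OR = (a·d)/(b·c) = (52 × 1583) / (487 × 275) = 82316 / 133925 = 0.61464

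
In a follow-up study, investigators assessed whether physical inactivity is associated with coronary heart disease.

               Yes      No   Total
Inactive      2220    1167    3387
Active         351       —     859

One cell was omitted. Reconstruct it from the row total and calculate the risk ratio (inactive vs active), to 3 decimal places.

The missing cell is in the unexposed row: 859 − 351 = 508.
So a = 2220, b = 1167, c = 351, d = 508.
RR = [a/(a+b)] / [c/(c+d)] = (2220/3387) / (351/859) = 0.65545/0.40861 = 1.60407

1.604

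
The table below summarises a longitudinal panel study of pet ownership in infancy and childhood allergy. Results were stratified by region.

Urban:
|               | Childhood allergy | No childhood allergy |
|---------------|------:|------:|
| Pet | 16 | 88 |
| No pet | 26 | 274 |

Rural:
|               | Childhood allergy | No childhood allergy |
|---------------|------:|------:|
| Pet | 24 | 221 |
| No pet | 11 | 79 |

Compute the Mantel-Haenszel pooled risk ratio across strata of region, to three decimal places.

1.244

RR_MH = Σ(aᵢ·n₀ᵢ/nᵢ) / Σ(cᵢ·n₁ᵢ/nᵢ), with n₁ᵢ = aᵢ+bᵢ (exposed), n₀ᵢ = cᵢ+dᵢ (unexposed), nᵢ = n₁ᵢ+n₀ᵢ.
Stratum 1 (Urban): n₁ = 104, n₀ = 300, n = 404; a·n₀/n = 16·300/404 = 11.8812; c·n₁/n = 26·104/404 = 6.6931
Stratum 2 (Rural): n₁ = 245, n₀ = 90, n = 335; a·n₀/n = 24·90/335 = 6.4478; c·n₁/n = 11·245/335 = 8.0448
RR_MH = (11.8812 + 6.4478) / (6.6931 + 8.0448) = 18.3289 / 14.7378 = 1.24367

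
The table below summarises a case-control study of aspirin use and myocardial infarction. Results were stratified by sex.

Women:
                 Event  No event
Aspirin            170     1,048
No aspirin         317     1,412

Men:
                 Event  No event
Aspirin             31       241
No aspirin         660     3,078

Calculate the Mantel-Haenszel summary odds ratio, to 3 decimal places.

OR_MH = Σ(aᵢdᵢ/nᵢ) / Σ(bᵢcᵢ/nᵢ), where nᵢ is the stratum total.
Stratum 1 (Women): n = 2947; a·d/n = 170·1412/2947 = 81.4523; b·c/n = 1048·317/2947 = 112.7302
Stratum 2 (Men): n = 4010; a·d/n = 31·3078/4010 = 23.7950; b·c/n = 241·660/4010 = 39.6658
OR_MH = (81.4523 + 23.7950) / (112.7302 + 39.6658) = 105.2473 / 152.3961 = 0.69062

0.691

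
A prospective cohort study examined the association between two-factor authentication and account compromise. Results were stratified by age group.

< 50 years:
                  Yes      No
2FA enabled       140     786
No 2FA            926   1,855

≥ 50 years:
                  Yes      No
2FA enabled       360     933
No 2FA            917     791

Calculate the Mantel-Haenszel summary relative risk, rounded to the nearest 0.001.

RR_MH = Σ(aᵢ·n₀ᵢ/nᵢ) / Σ(cᵢ·n₁ᵢ/nᵢ), with n₁ᵢ = aᵢ+bᵢ (exposed), n₀ᵢ = cᵢ+dᵢ (unexposed), nᵢ = n₁ᵢ+n₀ᵢ.
Stratum 1 (< 50 years): n₁ = 926, n₀ = 2781, n = 3707; a·n₀/n = 140·2781/3707 = 105.0283; c·n₁/n = 926·926/3707 = 231.3127
Stratum 2 (≥ 50 years): n₁ = 1293, n₀ = 1708, n = 3001; a·n₀/n = 360·1708/3001 = 204.8917; c·n₁/n = 917·1293/3001 = 395.0953
RR_MH = (105.0283 + 204.8917) / (231.3127 + 395.0953) = 309.9200 / 626.4080 = 0.49476

0.495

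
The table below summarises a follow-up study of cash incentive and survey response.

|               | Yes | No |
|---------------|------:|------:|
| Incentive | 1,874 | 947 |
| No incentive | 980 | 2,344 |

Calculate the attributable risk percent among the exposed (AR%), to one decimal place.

Cells: a = 1874, b = 947, c = 980, d = 2344.
Risk in exposed = 1874/2821 = 0.66430; risk in unexposed = 980/3324 = 0.29483.
RR = 0.66430/0.29483 = 2.25321
AR% = (RR − 1)/RR × 100 = (2.25321 − 1)/2.25321 × 100 = 55.6188%

55.6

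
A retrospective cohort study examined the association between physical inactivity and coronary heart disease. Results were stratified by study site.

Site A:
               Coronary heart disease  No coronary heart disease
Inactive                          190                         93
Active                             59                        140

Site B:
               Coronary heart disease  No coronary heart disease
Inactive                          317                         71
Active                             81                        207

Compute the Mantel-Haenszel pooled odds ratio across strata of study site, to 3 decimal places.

7.654

OR_MH = Σ(aᵢdᵢ/nᵢ) / Σ(bᵢcᵢ/nᵢ), where nᵢ is the stratum total.
Stratum 1 (Site A): n = 482; a·d/n = 190·140/482 = 55.1867; b·c/n = 93·59/482 = 11.3838
Stratum 2 (Site B): n = 676; a·d/n = 317·207/676 = 97.0695; b·c/n = 71·81/676 = 8.5074
OR_MH = (55.1867 + 97.0695) / (11.3838 + 8.5074) = 152.2562 / 19.8912 = 7.65445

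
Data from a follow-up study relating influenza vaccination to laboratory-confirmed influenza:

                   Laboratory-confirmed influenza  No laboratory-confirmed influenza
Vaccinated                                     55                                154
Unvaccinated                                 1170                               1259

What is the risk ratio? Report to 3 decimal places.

0.546

Cells: a = 55, b = 154, c = 1170, d = 1259.
Risk in exposed = 55/209 = 0.26316; risk in unexposed = 1170/2429 = 0.48168.
RR = 0.26316 / 0.48168 = 0.54633
The risk is 45% lower among the exposed than among the unexposed.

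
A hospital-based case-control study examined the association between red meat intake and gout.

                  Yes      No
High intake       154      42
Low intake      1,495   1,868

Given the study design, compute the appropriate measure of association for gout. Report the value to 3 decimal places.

4.581

Cells: a = 154, b = 42, c = 1495, d = 1868.
This is a hospital-based case-control study: participants were sampled on outcome status, so risks in the source population cannot be estimated directly — relative risk is not valid here. The odds ratio is the appropriate measure.
OR = (a·d)/(b·c) = (154 × 1868) / (42 × 1495) = 287672 / 62790 = 4.58149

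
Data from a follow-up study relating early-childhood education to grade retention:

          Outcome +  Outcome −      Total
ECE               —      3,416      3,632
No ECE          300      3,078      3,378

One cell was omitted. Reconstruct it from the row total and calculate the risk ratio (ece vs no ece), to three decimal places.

0.670

The missing cell is in the exposed row: 3632 − 3416 = 216.
So a = 216, b = 3416, c = 300, d = 3078.
RR = [a/(a+b)] / [c/(c+d)] = (216/3632) / (300/3378) = 0.05947/0.08881 = 0.66965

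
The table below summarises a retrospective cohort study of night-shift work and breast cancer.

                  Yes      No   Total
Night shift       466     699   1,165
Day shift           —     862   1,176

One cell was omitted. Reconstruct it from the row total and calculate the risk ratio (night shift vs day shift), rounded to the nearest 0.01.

1.50

The missing cell is in the unexposed row: 1176 − 862 = 314.
So a = 466, b = 699, c = 314, d = 862.
RR = [a/(a+b)] / [c/(c+d)] = (466/1165) / (314/1176) = 0.40000/0.26701 = 1.49809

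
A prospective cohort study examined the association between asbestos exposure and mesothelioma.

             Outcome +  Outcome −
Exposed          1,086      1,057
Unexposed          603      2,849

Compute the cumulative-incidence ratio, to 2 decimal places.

2.90

Cells: a = 1086, b = 1057, c = 603, d = 2849.
Risk in exposed = 1086/2143 = 0.50677; risk in unexposed = 603/3452 = 0.17468.
RR = 0.50677 / 0.17468 = 2.90109
The risk among the exposed is 2.90 times that among the unexposed.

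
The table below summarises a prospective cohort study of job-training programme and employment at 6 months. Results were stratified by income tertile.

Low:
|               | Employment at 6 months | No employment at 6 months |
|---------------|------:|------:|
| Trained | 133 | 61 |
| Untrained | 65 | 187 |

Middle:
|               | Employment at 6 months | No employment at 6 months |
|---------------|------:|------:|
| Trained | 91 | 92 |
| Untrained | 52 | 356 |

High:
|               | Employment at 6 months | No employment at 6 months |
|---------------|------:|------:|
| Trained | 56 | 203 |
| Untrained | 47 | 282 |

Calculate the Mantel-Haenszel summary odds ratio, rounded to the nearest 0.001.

OR_MH = Σ(aᵢdᵢ/nᵢ) / Σ(bᵢcᵢ/nᵢ), where nᵢ is the stratum total.
Stratum 1 (Low): n = 446; a·d/n = 133·187/446 = 55.7646; b·c/n = 61·65/446 = 8.8901
Stratum 2 (Middle): n = 591; a·d/n = 91·356/591 = 54.8156; b·c/n = 92·52/591 = 8.0948
Stratum 3 (High): n = 588; a·d/n = 56·282/588 = 26.8571; b·c/n = 203·47/588 = 16.2262
OR_MH = (55.7646 + 54.8156 + 26.8571) / (8.8901 + 8.0948 + 16.2262) = 137.4373 / 33.2111 = 4.13830

4.138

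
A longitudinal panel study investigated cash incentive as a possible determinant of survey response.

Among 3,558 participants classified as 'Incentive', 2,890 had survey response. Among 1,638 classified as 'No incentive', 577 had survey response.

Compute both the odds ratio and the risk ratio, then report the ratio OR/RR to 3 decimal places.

3.450

From the description: a = 2890, b = 668, c = 577, d = 1061.
OR = (2890·1061)/(668·577) = 3066290/385436 = 7.95538
Risk in exposed = 2890/3558 = 0.81225; risk in unexposed = 577/1638 = 0.35226; RR = 2.30584
OR/RR = 7.95538 / 2.30584 = 3.45009
The outcome is not rare, so the OR lies further from 1 than the RR.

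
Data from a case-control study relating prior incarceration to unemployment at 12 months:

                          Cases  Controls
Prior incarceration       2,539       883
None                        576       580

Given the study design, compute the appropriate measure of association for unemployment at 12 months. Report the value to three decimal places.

Cells: a = 2539, b = 883, c = 576, d = 580.
This is a case-control study: participants were sampled on outcome status, so risks in the source population cannot be estimated directly — relative risk is not valid here. The odds ratio is the appropriate measure.
OR = (a·d)/(b·c) = (2539 × 580) / (883 × 576) = 1472620 / 508608 = 2.89539

2.895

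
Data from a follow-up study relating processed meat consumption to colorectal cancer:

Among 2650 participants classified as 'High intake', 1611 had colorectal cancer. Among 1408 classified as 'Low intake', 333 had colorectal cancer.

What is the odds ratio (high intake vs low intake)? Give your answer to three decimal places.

From the description: a = 1611, b = 1039, c = 333, d = 1075.
OR = (a·d)/(b·c) = (1611 × 1075) / (1039 × 333) = 1731825 / 345987 = 5.00546
The odds of colorectal cancer are about 5.01 times as high in the high intake group.

5.005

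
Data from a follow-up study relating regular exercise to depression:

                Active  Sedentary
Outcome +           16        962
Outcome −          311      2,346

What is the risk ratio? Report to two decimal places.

Reading the table with exposure as columns: a = 16 (Active, case), b = 311 (Active, non-case), c = 962 (Sedentary, case), d = 2346.
Risk in exposed = 16/327 = 0.04893; risk in unexposed = 962/3308 = 0.29081.
RR = 0.04893 / 0.29081 = 0.16825
The risk is 83% lower among the exposed than among the unexposed.

0.17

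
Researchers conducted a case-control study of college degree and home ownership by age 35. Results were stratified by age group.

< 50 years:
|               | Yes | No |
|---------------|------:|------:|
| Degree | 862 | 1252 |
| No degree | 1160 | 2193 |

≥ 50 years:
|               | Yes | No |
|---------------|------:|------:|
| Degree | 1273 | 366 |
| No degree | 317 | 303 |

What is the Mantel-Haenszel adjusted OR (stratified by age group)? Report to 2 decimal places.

OR_MH = Σ(aᵢdᵢ/nᵢ) / Σ(bᵢcᵢ/nᵢ), where nᵢ is the stratum total.
Stratum 1 (< 50 years): n = 5467; a·d/n = 862·2193/5467 = 345.7776; b·c/n = 1252·1160/5467 = 265.6521
Stratum 2 (≥ 50 years): n = 2259; a·d/n = 1273·303/2259 = 170.7477; b·c/n = 366·317/2259 = 51.3599
OR_MH = (345.7776 + 170.7477) / (265.6521 + 51.3599) = 516.5253 / 317.0120 = 1.62936

1.63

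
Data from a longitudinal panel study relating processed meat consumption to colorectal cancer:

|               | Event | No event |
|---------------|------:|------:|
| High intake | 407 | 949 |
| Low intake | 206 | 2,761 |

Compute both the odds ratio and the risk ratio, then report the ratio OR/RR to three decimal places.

1.330

Cells: a = 407, b = 949, c = 206, d = 2761.
OR = (407·2761)/(949·206) = 1123727/195494 = 5.74814
Risk in exposed = 407/1356 = 0.30015; risk in unexposed = 206/2967 = 0.06943; RR = 4.32300
OR/RR = 5.74814 / 4.32300 = 1.32967
The outcome is not rare, so the OR lies further from 1 than the RR.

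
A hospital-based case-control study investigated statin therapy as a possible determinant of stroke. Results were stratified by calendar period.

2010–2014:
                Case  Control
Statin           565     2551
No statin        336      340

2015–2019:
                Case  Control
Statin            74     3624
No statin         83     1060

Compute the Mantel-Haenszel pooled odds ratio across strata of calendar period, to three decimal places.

OR_MH = Σ(aᵢdᵢ/nᵢ) / Σ(bᵢcᵢ/nᵢ), where nᵢ is the stratum total.
Stratum 1 (2010–2014): n = 3792; a·d/n = 565·340/3792 = 50.6593; b·c/n = 2551·336/3792 = 226.0380
Stratum 2 (2015–2019): n = 4841; a·d/n = 74·1060/4841 = 16.2033; b·c/n = 3624·83/4841 = 62.1343
OR_MH = (50.6593 + 16.2033) / (226.0380 + 62.1343) = 66.8625 / 288.1722 = 0.23202

0.232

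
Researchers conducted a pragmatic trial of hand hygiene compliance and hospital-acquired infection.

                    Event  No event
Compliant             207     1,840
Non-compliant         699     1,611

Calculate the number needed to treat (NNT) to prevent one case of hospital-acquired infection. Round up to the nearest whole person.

5

Risk in treated group = 207/2047 = 0.10112; risk in control = 699/2310 = 0.30260.
Absolute risk reduction = 0.30260 − 0.10112 = 0.20147
NNT = 1 / ARR = 1 / 0.20147 = 4.963 → round up → 5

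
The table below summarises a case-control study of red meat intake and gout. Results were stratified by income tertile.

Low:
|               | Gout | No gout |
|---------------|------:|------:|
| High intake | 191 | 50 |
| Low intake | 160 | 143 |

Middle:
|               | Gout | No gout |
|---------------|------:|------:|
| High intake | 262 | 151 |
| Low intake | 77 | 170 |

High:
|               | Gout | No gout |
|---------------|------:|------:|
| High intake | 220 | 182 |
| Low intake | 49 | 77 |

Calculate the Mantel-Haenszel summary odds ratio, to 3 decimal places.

OR_MH = Σ(aᵢdᵢ/nᵢ) / Σ(bᵢcᵢ/nᵢ), where nᵢ is the stratum total.
Stratum 1 (Low): n = 544; a·d/n = 191·143/544 = 50.2077; b·c/n = 50·160/544 = 14.7059
Stratum 2 (Middle): n = 660; a·d/n = 262·170/660 = 67.4848; b·c/n = 151·77/660 = 17.6167
Stratum 3 (High): n = 528; a·d/n = 220·77/528 = 32.0833; b·c/n = 182·49/528 = 16.8902
OR_MH = (50.2077 + 67.4848 + 32.0833) / (14.7059 + 17.6167 + 16.8902) = 149.7759 / 49.2127 = 3.04344

3.043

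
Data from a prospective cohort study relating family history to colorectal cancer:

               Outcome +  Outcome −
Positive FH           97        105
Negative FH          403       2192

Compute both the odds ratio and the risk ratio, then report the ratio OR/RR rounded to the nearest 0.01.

Cells: a = 97, b = 105, c = 403, d = 2192.
OR = (97·2192)/(105·403) = 212624/42315 = 5.02479
Risk in exposed = 97/202 = 0.48020; risk in unexposed = 403/2595 = 0.15530; RR = 3.09209
OR/RR = 5.02479 / 3.09209 = 1.62504
The outcome is not rare, so the OR lies further from 1 than the RR.

1.63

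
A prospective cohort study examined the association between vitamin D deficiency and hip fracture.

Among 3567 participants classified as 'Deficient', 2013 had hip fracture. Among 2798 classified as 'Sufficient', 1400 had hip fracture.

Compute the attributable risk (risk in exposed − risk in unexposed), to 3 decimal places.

0.064

From the description: a = 2013, b = 1554, c = 1400, d = 1398.
Risk in exposed = 2013/3567 = 0.564340; risk in unexposed = 1400/2798 = 0.500357.
Risk difference = 0.564340 − 0.500357 = 0.063982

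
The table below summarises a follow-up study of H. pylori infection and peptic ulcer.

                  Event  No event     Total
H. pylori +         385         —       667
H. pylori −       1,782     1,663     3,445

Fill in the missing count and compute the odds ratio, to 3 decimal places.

The missing cell is in the exposed row: 667 − 385 = 282.
So a = 385, b = 282, c = 1782, d = 1663.
OR = (a·d)/(b·c) = (385 × 1663) / (282 × 1782) = 640255 / 502524 = 1.27408

1.274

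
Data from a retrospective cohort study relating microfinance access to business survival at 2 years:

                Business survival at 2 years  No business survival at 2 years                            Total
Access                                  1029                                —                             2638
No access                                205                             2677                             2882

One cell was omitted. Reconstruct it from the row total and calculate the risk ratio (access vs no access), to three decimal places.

The missing cell is in the exposed row: 2638 − 1029 = 1609.
So a = 1029, b = 1609, c = 205, d = 2677.
RR = [a/(a+b)] / [c/(c+d)] = (1029/2638) / (205/2882) = 0.39007/0.07113 = 5.48379

5.484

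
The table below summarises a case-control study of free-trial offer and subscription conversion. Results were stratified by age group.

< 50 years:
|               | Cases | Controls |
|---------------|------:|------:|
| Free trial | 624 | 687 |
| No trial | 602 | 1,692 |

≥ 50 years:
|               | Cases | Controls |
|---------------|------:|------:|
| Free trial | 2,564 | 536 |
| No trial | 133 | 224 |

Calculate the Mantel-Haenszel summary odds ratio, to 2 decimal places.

3.39

OR_MH = Σ(aᵢdᵢ/nᵢ) / Σ(bᵢcᵢ/nᵢ), where nᵢ is the stratum total.
Stratum 1 (< 50 years): n = 3605; a·d/n = 624·1692/3605 = 292.8732; b·c/n = 687·602/3605 = 114.7223
Stratum 2 (≥ 50 years): n = 3457; a·d/n = 2564·224/3457 = 166.1371; b·c/n = 536·133/3457 = 20.6213
OR_MH = (292.8732 + 166.1371) / (114.7223 + 20.6213) = 459.0103 / 135.3437 = 3.39144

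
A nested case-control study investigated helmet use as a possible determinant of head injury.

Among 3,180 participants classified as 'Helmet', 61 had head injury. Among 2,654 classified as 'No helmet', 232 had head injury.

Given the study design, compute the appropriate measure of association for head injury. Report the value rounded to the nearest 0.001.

From the description: a = 61, b = 3119, c = 232, d = 2422.
This is a nested case-control study: participants were sampled on outcome status, so risks in the source population cannot be estimated directly — relative risk is not valid here. The odds ratio is the appropriate measure.
OR = (a·d)/(b·c) = (61 × 2422) / (3119 × 232) = 147742 / 723608 = 0.20417

0.204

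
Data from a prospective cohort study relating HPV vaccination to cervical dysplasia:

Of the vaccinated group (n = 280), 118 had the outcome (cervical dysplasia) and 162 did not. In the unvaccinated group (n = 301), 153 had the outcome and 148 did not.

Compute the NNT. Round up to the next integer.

12

Risk in treated group = 118/280 = 0.42143; risk in control = 153/301 = 0.50831.
Absolute risk reduction = 0.50831 − 0.42143 = 0.08688
NNT = 1 / ARR = 1 / 0.08688 = 11.511 → round up → 12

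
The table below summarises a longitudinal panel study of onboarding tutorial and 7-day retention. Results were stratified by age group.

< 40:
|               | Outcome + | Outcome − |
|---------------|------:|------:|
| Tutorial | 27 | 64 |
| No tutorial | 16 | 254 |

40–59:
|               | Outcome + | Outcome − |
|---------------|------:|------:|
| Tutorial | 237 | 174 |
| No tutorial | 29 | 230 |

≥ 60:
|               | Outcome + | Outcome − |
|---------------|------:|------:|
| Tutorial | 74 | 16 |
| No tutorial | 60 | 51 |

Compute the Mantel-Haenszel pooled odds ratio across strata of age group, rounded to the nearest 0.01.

OR_MH = Σ(aᵢdᵢ/nᵢ) / Σ(bᵢcᵢ/nᵢ), where nᵢ is the stratum total.
Stratum 1 (< 40): n = 361; a·d/n = 27·254/361 = 18.9972; b·c/n = 64·16/361 = 2.8366
Stratum 2 (40–59): n = 670; a·d/n = 237·230/670 = 81.3582; b·c/n = 174·29/670 = 7.5313
Stratum 3 (≥ 60): n = 201; a·d/n = 74·51/201 = 18.7761; b·c/n = 16·60/201 = 4.7761
OR_MH = (18.9972 + 81.3582 + 18.7761) / (2.8366 + 7.5313 + 4.7761) = 119.1316 / 15.1440 = 7.86657

7.87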